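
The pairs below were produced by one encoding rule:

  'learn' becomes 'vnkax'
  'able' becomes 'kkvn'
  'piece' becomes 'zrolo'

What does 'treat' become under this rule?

Shifts by position in learn: pos 0: l→v (+10), pos 1: e→n (+9), pos 2: a→k (+10), pos 3: r→a (+9) — repeating every 2. It's a Vigenère-style cipher with numeric key [10,9]: position i shifts by key[i mod 2].
On treat: t+10=d, r+9=a, e+10=o, a+9=j, t+10=d.

daojd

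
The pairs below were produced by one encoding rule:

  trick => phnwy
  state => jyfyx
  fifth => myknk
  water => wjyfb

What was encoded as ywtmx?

The output letters match the input read backwards, each shifted +5: trick reversed is kcirt. Read the word backwards and shift each letter +5.
Reversing it on ywtmx: shift back: y−5=t, w−5=r, t−5=o, m−5=h, x−5=s → trohs; then reverse → short.

short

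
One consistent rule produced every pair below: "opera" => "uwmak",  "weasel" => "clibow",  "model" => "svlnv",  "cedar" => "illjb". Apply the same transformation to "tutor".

zbbxb

Each letter shifts forward by (position + 6), i.e. 6, 7, 8, … — the shift grows by one for each successive letter.
On tutor: t+6=z, u+7=b, t+8=b, o+9=x, r+10=b.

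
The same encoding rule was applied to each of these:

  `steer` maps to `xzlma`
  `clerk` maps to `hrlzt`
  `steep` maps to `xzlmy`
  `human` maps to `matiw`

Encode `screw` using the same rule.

xiymf

In steer: s→x is +5, t→z is +6, e→l is +7, e→m is +8 — the shift increases by 1 each position. Letter i (0-indexed) is shifted by i+5, so successive shifts are 5, 6, 7, ….
Applying it to screw: s+5=x, c+6=i, r+7=y, e+8=m, w+9=f.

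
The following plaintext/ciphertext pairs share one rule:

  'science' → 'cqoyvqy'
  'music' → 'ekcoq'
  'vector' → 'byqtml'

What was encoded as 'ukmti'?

quota

Treating letters as 0–25, the rule is x ↦ 17x + 8 (mod 26).
Undoing it on ukmti: u(20)→23·(20−8)≡16=q; k(10)→23·(10−8)≡20=u; m(12)→23·(12−8)≡14=o; t(19)→23·(19−8)≡19=t; i(8)→23·(8−8)≡0=a (all mod 26).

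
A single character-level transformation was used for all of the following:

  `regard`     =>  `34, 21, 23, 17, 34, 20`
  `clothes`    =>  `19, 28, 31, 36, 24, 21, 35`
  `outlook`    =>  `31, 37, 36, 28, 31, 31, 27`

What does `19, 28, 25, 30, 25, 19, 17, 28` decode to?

Letters become their 1-based position plus 16 (so a→17, b→18, …).
Reversing it on 19, 28, 25, 30, 25, 19, 17, 28: 19→(19−16)÷1=3=c, 28→(28−16)÷1=12=l, 25→(25−16)÷1=9=i, 30→(30−16)÷1=14=n, 25→(25−16)÷1=9=i, 19→(19−16)÷1=3=c, 17→(17−16)÷1=1=a, 28→(28−16)÷1=12=l.

clinical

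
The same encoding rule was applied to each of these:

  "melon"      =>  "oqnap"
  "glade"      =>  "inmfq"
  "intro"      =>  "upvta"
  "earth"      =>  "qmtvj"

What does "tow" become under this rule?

vay

The shift depends on letter class: consonant m→o is +2, but vowel e→q is +12. Two shifts are in play — +12 for a/e/i/o/u, +2 for every other letter.
Applying it to tow: t(cons)+2=v, o(vowel)+12=a, w(cons)+2=y.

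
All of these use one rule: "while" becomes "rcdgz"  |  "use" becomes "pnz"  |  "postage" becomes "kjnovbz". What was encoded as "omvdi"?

Compare letters: w→r is +21, h→c is +21, i→d is +21 — a constant shift. Every letter moves 21 places later in the alphabet, wrapping around z→a.
Reversing it on omvdi: o−21=t, m−21=r, v−21=a, d−21=i, i−21=n.

train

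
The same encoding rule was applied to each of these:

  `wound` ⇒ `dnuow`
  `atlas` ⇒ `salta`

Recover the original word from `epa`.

It's just the letters in reverse order.
Reversing it on epa: then reverse → ape.

ape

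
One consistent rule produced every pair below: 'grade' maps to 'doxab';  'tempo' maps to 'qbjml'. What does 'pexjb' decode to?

This is a Caesar cipher with shift 23.
Reversing it on pexjb: p−23=s, e−23=h, x−23=a, j−23=m, b−23=e.

shame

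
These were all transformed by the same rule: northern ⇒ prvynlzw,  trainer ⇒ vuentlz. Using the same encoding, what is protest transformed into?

rusykzb

In northern: n→p is +2, o→r is +3, r→v is +4, t→y is +5 — the shift increases by 1 each position. Letter i (0-indexed) is shifted by i+2, so successive shifts are 2, 3, 4, ….
Applying it to protest: p+2=r, r+3=u, o+4=s, t+5=y, e+6=k, s+7=z, t+8=b.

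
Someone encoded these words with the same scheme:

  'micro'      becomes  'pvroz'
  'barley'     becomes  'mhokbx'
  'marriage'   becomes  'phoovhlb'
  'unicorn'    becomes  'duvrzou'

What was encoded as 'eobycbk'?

pretzel

m(12)→p(15) and i(8)→v(21) fit y≡5x+7 (mod 26); the inverse of 5 mod 26 is 21. This is an affine cipher: with a=0,…,z=25, each position x becomes (5x+7) mod 26.
Undoing it on eobycbk: e(4)→21·(4−7)≡15=p; o(14)→21·(14−7)≡17=r; b(1)→21·(1−7)≡4=e; y(24)→21·(24−7)≡19=t; c(2)→21·(2−7)≡25=z; b(1)→21·(1−7)≡4=e; k(10)→21·(10−7)≡11=l (all mod 26).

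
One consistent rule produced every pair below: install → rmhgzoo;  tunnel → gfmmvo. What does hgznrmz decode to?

This is the alphabet-reversal cipher (Atbash): a becomes z, b becomes y, etc.
Undoing it on hgznrmz: h↔s, g↔t, z↔a, n↔m, r↔i, m↔n, z↔a.

stamina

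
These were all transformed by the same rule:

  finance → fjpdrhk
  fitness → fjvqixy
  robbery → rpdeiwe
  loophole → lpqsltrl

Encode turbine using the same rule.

tvtemsk

The shift increases by 1 at each position, starting from +0: 0, 1, 2, ….
On turbine: t+0=t, u+1=v, r+2=t, b+3=e, i+4=m, n+5=s, e+6=k.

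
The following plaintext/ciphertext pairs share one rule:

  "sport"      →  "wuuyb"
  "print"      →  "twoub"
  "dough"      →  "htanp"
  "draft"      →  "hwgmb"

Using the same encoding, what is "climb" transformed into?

gqotj

Letter i (0-indexed) is shifted by i+4, so successive shifts are 4, 5, 6, ….
Applying it to climb: c+4=g, l+5=q, i+6=o, m+7=t, b+8=j.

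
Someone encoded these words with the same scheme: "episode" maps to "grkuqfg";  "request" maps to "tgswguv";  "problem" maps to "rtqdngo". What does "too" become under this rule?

vqq

Compare letters: e→g is +2, p→r is +2, i→k is +2 — a constant shift. This is a Caesar cipher with shift 2.
Applying it to too: t+2=v, o+2=q, o+2=q.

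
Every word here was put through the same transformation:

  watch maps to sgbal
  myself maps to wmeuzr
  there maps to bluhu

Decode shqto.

wrong

w(22)→s(18) and a(0)→g(6) fit y≡23x+6 (mod 26); the inverse of 23 mod 26 is 17. Treating letters as 0–25, the rule is x ↦ 23x + 6 (mod 26).
Undoing it on shqto: s(18)→17·(18−6)≡22=w; h(7)→17·(7−6)≡17=r; q(16)→17·(16−6)≡14=o; t(19)→17·(19−6)≡13=n; o(14)→17·(14−6)≡6=g (all mod 26).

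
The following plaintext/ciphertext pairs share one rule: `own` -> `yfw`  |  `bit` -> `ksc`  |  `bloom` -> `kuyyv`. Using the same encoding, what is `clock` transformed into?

luylt

The shift depends on letter class: consonant w→f is +9, but vowel o→y is +10. Two shifts are in play — +10 for a/e/i/o/u, +9 for every other letter.
For clock: c(cons)+9=l, l(cons)+9=u, o(vowel)+10=y, c(cons)+9=l, k(cons)+9=t.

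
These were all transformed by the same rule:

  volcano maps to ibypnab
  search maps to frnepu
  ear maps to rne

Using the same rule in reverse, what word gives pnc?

cap

Compare letters: v→i is +13, o→b is +13, l→y is +13 — a constant shift. This is a Caesar cipher with shift 13.
Decoding pnc: p−13=c, n−13=a, c−13=p.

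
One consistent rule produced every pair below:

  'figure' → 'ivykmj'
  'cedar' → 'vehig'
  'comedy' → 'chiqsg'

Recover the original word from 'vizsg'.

The word is reversed, then every letter is shifted forward by 4.
Undoing it on vizsg: shift back: v−4=r, i−4=e, z−4=v, s−4=o, g−4=c → revoc; then reverse → cover.

cover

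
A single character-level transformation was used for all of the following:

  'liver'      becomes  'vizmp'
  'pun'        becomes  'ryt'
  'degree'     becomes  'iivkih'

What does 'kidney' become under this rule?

cirhmo

The output letters match the input read backwards, each shifted +4: liver reversed is revil. Two steps: reverse the string, then apply a Caesar shift of +4.
For kidney: reverse → yendik; then shift: y+4=c, e+4=i, n+4=r, d+4=h, i+4=m, k+4=o.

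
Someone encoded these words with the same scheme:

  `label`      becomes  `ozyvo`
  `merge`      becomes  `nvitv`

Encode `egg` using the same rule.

vtt

Letters are reflected about the middle of the alphabet (position → 25−position): Atbash.
On egg: e↔v, g↔t, g↔t.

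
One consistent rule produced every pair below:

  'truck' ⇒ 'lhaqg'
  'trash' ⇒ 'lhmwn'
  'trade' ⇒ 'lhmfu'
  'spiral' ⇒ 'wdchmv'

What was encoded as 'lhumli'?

t(19)→l(11) and r(17)→h(7) fit y≡15x+12 (mod 26); the inverse of 15 mod 26 is 7. Treating letters as 0–25, the rule is x ↦ 15x + 12 (mod 26).
Decoding lhumli: l(11)→7·(11−12)≡19=t; h(7)→7·(7−12)≡17=r; u(20)→7·(20−12)≡4=e; m(12)→7·(12−12)≡0=a; l(11)→7·(11−12)≡19=t; i(8)→7·(8−12)≡24=y (all mod 26).

treaty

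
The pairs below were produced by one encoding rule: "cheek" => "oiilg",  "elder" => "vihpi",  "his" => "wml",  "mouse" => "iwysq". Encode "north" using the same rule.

The output letters match the input read backwards, each shifted +4: cheek reversed is keehc. Read the word backwards and shift each letter +4.
On north: reverse → htron; then shift: h+4=l, t+4=x, r+4=v, o+4=s, n+4=r.

lxvsr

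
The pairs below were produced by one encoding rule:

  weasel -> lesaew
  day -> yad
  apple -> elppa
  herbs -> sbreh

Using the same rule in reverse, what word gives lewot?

towel

The output letters match the input read backwards: weasel reversed is lesaew. The word is simply reversed.
Reversing it on lewot: then reverse → towel.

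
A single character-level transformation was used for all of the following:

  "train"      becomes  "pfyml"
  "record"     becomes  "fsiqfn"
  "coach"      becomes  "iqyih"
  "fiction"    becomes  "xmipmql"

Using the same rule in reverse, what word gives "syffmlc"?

t(19)→p(15) and r(17)→f(5) fit y≡5x+24 (mod 26); the inverse of 5 mod 26 is 21. Treating letters as 0–25, the rule is x ↦ 5x + 24 (mod 26).
Undoing it on syffmlc: s(18)→21·(18−24)≡4=e; y(24)→21·(24−24)≡0=a; f(5)→21·(5−24)≡17=r; f(5)→21·(5−24)≡17=r; m(12)→21·(12−24)≡8=i; l(11)→21·(11−24)≡13=n; c(2)→21·(2−24)≡6=g (all mod 26).

earring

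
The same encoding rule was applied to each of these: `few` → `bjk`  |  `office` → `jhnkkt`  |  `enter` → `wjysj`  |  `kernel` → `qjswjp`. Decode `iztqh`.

The output letters match the input read backwards, each shifted +5: few reversed is wef. Two steps: reverse the string, then apply a Caesar shift of +5.
Decoding iztqh: shift back: i−5=d, z−5=u, t−5=o, q−5=l, h−5=c → duolc; then reverse → cloud.

cloud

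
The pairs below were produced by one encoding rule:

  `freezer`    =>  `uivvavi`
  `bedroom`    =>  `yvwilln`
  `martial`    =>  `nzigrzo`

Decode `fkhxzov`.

upscale

Each pair mirrors across the alphabet (f↔u, r↔i, e↔v): positions sum to 25. This is the alphabet-reversal cipher (Atbash): a becomes z, b becomes y, etc.
Reversing it on fkhxzov: f↔u, k↔p, h↔s, x↔c, z↔a, o↔l, v↔e.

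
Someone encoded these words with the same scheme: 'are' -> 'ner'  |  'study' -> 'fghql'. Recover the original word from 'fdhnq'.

squad

Compare letters: a→n is +13, r→e is +13, e→r is +13 — a constant shift. Every letter moves 13 places later in the alphabet, wrapping around z→a.
Decoding fdhnq: f−13=s, d−13=q, h−13=u, n−13=a, q−13=d.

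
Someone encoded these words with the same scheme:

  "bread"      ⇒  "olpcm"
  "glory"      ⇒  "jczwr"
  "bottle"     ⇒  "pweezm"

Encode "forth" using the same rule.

The output letters match the input read backwards, each shifted +11: bread reversed is daerb. Read the word backwards and shift each letter +11.
For forth: reverse → htrof; then shift: h+11=s, t+11=e, r+11=c, o+11=z, f+11=q.

seczq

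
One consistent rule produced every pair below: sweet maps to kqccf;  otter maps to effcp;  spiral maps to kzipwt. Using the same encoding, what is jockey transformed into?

demycg

s(18)→k(10) and w(22)→q(16) fit y≡21x+22 (mod 26); the inverse of 21 mod 26 is 5. Treating letters as 0–25, the rule is x ↦ 21x + 22 (mod 26).
On jockey: j(9)→21·9+22≡3=d; o(14)→21·14+22≡4=e; c(2)→21·2+22≡12=m; k(10)→21·10+22≡24=y; e(4)→21·4+22≡2=c; y(24)→21·24+22≡6=g (all mod 26).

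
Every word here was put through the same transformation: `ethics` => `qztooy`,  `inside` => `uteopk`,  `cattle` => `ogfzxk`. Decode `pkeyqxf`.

dessert

Shifts by position in ethics: pos 0: e→q (+12), pos 1: t→z (+6), pos 2: h→t (+12), pos 3: i→o (+6) — repeating every 2. The shifts repeat in a cycle of length 2: positions 0,1,… shift by +12, +6, then the pattern repeats.
Undoing it on pkeyqxf: p−12=d, k−6=e, e−12=s, y−6=s, q−12=e, x−6=r, f−12=t.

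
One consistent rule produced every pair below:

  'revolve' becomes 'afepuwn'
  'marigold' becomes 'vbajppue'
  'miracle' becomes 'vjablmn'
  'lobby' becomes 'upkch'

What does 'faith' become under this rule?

Shifts by position in revolve: pos 0: r→a (+9), pos 1: e→f (+1), pos 2: v→e (+9), pos 3: o→p (+1) — repeating every 2. It's a Vigenère-style cipher with numeric key [9,1]: position i shifts by key[i mod 2].
On faith: f+9=o, a+1=b, i+9=r, t+1=u, h+9=q.

obruq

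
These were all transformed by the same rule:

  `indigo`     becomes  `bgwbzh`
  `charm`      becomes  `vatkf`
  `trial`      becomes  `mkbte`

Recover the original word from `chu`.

job

Compare letters: i→b is +19, n→g is +19, d→w is +19 — a constant shift. It's a constant shift of +19 (ROT19).
Undoing it on chu: c−19=j, h−19=o, u−19=b.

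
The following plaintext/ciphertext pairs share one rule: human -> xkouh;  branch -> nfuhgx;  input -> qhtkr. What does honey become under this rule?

xahsi

h(7)→x(23) and u(20)→k(10) fit y≡19x+20 (mod 26); the inverse of 19 mod 26 is 11. Treating letters as 0–25, the rule is x ↦ 19x + 20 (mod 26).
Applying it to honey: h(7)→19·7+20≡23=x; o(14)→19·14+20≡0=a; n(13)→19·13+20≡7=h; e(4)→19·4+20≡18=s; y(24)→19·24+20≡8=i (all mod 26).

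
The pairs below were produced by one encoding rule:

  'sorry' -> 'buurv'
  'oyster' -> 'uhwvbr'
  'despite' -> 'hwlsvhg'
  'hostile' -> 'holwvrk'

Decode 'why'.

vet

The output letters match the input read backwards, each shifted +3: sorry reversed is yrros. Two steps: reverse the string, then apply a Caesar shift of +3.
Undoing it on why: shift back: w−3=t, h−3=e, y−3=v → tev; then reverse → vet.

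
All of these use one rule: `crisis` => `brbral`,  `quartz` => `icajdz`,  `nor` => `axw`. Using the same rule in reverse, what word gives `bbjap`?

grass

The output letters match the input read backwards, each shifted +9: crisis reversed is sisirc. The word is reversed, then every letter is shifted forward by 9.
Decoding bbjap: shift back: b−9=s, b−9=s, j−9=a, a−9=r, p−9=g → ssarg; then reverse → grass.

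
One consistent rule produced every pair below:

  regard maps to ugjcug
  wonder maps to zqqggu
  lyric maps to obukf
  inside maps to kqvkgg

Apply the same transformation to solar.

The shift depends on letter class: consonant r→u is +3, but vowel e→g is +2. Vowels shift forward by 2 and consonants shift forward by 3.
For solar: s(cons)+3=v, o(vowel)+2=q, l(cons)+3=o, a(vowel)+2=c, r(cons)+3=u.

vqocu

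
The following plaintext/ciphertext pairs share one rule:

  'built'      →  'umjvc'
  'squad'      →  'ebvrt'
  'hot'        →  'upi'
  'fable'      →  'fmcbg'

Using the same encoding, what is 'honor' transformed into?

The output letters match the input read backwards, each shifted +1: built reversed is tliub. Read the word backwards and shift each letter +1.
For honor: reverse → ronoh; then shift: r+1=s, o+1=p, n+1=o, o+1=p, h+1=i.

spopi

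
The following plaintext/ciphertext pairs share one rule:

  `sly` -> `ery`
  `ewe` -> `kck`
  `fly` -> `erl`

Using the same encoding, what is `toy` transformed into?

euz

The output letters match the input read backwards, each shifted +6: sly reversed is yls. The word is reversed, then every letter is shifted forward by 6.
On toy: reverse → yot; then shift: y+6=e, o+6=u, t+6=z.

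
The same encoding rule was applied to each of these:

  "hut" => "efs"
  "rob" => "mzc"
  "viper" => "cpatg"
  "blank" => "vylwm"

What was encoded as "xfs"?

hum

The output letters match the input read backwards, each shifted +11: hut reversed is tuh. The word is reversed, then every letter is shifted forward by 11.
Reversing it on xfs: shift back: x−11=m, f−11=u, s−11=h → muh; then reverse → hum.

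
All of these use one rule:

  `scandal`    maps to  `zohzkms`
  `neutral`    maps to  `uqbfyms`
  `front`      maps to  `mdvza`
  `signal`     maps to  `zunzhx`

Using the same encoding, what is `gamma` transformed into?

Shifts by position in scandal: pos 0: s→z (+7), pos 1: c→o (+12), pos 2: a→h (+7), pos 3: n→z (+12) — repeating every 2. A repeating key of period 2 is used — shifts +7, +12 over and over.
For gamma: g+7=n, a+12=m, m+7=t, m+12=y, a+7=h.

nmtyh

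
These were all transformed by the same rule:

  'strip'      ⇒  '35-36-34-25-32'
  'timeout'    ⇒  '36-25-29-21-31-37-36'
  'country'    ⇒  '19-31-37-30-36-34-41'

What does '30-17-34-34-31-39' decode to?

Each letter is replaced by its alphabet position (a=1..z=26) + 16.
Undoing it on 30-17-34-34-31-39: 30→(30−16)÷1=14=n, 17→(17−16)÷1=1=a, 34→(34−16)÷1=18=r, 34→(34−16)÷1=18=r, 31→(31−16)÷1=15=o, 39→(39−16)÷1=23=w.

narrow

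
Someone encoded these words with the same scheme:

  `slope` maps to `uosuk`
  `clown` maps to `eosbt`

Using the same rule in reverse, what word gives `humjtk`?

friend

Letter i (0-indexed) is shifted by i+2, so successive shifts are 2, 3, 4, ….
Undoing it on humjtk: h−2=f, u−3=r, m−4=i, j−5=e, t−6=n, k−7=d.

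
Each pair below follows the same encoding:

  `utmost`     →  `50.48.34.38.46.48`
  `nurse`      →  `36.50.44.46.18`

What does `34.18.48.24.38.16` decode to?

method

u(#21)→50 and t(#20)→48: differences scale by 2, so n = 2·pos + 8. The formula is n = 2×(alphabet index, a=1) + 8.
Decoding 34.18.48.24.38.16: 34→(34−8)÷2=13=m, 18→(18−8)÷2=5=e, 48→(48−8)÷2=20=t, 24→(24−8)÷2=8=h, 38→(38−8)÷2=15=o, 16→(16−8)÷2=4=d.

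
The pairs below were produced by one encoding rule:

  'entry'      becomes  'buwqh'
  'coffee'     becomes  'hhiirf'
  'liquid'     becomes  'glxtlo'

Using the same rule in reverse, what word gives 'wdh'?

Read the word backwards and shift each letter +3.
Decoding wdh: shift back: w−3=t, d−3=a, h−3=e → tae; then reverse → eat.

eat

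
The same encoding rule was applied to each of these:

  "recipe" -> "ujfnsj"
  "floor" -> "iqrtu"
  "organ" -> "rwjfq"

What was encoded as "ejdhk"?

beach

The shifts repeat in a cycle of length 2: positions 0,1,… shift by +3, +5, then the pattern repeats.
Decoding ejdhk: e−3=b, j−5=e, d−3=a, h−5=c, k−3=h.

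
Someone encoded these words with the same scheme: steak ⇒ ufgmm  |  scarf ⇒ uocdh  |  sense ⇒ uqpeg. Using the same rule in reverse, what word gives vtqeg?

those

Shifts by position in steak: pos 0: s→u (+2), pos 1: t→f (+12), pos 2: e→g (+2), pos 3: a→m (+12) — repeating every 2. A repeating key of period 2 is used — shifts +2, +12 over and over.
Decoding vtqeg: v−2=t, t−12=h, q−2=o, e−12=s, g−2=e.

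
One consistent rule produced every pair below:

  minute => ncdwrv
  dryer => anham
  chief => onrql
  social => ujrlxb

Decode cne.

vet

The output letters match the input read backwards, each shifted +9: minute reversed is etunim. Two steps: reverse the string, then apply a Caesar shift of +9.
Decoding cne: shift back: c−9=t, n−9=e, e−9=v → tev; then reverse → vet.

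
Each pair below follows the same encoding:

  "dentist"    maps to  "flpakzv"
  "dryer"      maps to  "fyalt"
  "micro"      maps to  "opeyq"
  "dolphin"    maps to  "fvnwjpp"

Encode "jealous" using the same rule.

Shifts by position in dentist: pos 0: d→f (+2), pos 1: e→l (+7), pos 2: n→p (+2), pos 3: t→a (+7) — repeating every 2. The shifts repeat in a cycle of length 2: positions 0,1,… shift by +2, +7, then the pattern repeats.
Applying it to jealous: j+2=l, e+7=l, a+2=c, l+7=s, o+2=q, u+7=b, s+2=u.

llcsqbu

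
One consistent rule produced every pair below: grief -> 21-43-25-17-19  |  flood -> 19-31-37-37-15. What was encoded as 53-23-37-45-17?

whose

g(#7)→21 and r(#18)→43: differences scale by 2, so n = 2·pos + 7. The formula is n = 2×(alphabet index, a=1) + 7.
Undoing it on 53-23-37-45-17: 53→(53−7)÷2=23=w, 23→(23−7)÷2=8=h, 37→(37−7)÷2=15=o, 45→(45−7)÷2=19=s, 17→(17−7)÷2=5=e.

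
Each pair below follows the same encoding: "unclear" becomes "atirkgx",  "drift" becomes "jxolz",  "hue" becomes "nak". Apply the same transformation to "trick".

zxoiq

Compare letters: u→a is +6, n→t is +6, c→i is +6 — a constant shift. It's a constant shift of +6 (ROT6).
On trick: t+6=z, r+6=x, i+6=o, c+6=i, k+6=q.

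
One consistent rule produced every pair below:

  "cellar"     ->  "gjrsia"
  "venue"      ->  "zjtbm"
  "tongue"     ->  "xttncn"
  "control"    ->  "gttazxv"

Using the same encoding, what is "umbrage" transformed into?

In cellar: c→g is +4, e→j is +5, l→r is +6, l→s is +7 — the shift increases by 1 each position. Letter i (0-indexed) is shifted by i+4, so successive shifts are 4, 5, 6, ….
On umbrage: u+4=y, m+5=r, b+6=h, r+7=y, a+8=i, g+9=p, e+10=o.

yrhyipo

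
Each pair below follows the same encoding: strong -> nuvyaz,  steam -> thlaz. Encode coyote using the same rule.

lavfvj

The word is reversed, then every letter is shifted forward by 7.
Applying it to coyote: reverse → etoyoc; then shift: e+7=l, t+7=a, o+7=v, y+7=f, o+7=v, c+7=j.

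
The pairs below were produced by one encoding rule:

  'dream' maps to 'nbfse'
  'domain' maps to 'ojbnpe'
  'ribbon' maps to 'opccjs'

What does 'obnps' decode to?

The output letters match the input read backwards, each shifted +1: dream reversed is maerd. Read the word backwards and shift each letter +1.
Decoding obnps: shift back: o−1=n, b−1=a, n−1=m, p−1=o, s−1=r → namor; then reverse → roman.

roman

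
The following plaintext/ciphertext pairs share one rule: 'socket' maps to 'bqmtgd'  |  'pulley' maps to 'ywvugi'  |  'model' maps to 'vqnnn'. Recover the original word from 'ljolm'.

check

Shifts by position in socket: pos 0: s→b (+9), pos 1: o→q (+2), pos 2: c→m (+10), pos 3: k→t (+9), pos 4: e→g (+2), pos 5: t→d (+10) — repeating every 3. It's a Vigenère-style cipher with numeric key [9,2,10]: position i shifts by key[i mod 3].
Undoing it on ljolm: l−9=c, j−2=h, o−10=e, l−9=c, m−2=k.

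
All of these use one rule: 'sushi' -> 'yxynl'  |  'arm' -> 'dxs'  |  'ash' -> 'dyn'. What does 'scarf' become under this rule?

The shift depends on letter class: consonant s→y is +6, but vowel u→x is +3. Vowels shift forward by 3 and consonants shift forward by 6.
For scarf: s(cons)+6=y, c(cons)+6=i, a(vowel)+3=d, r(cons)+6=x, f(cons)+6=l.

yidxl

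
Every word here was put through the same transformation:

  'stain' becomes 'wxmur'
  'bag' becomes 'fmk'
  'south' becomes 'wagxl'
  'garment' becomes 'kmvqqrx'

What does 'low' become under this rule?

The shift depends on letter class: consonant s→w is +4, but vowel a→m is +12. Vowels shift forward by 12 and consonants shift forward by 4.
On low: l(cons)+4=p, o(vowel)+12=a, w(cons)+4=a.

paa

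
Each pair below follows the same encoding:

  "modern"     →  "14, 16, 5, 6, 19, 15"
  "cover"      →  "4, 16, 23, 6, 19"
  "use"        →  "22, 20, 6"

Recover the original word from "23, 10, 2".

m is letter #13 and maps to 14: an offset of 1. The number is (letter's place in the alphabet, a=1) + 1.
Reversing it on 23, 10, 2: 23→(23−1)÷1=22=v, 10→(10−1)÷1=9=i, 2→(2−1)÷1=1=a.

via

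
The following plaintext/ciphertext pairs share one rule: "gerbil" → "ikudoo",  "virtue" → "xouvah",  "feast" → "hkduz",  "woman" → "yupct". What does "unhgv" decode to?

Shifts by position in gerbil: pos 0: g→i (+2), pos 1: e→k (+6), pos 2: r→u (+3), pos 3: b→d (+2), pos 4: i→o (+6), pos 5: l→o (+3) — repeating every 3. A repeating key of period 3 is used — shifts +2, +6, +3 over and over.
Decoding unhgv: u−2=s, n−6=h, h−3=e, g−2=e, v−6=p.

sheep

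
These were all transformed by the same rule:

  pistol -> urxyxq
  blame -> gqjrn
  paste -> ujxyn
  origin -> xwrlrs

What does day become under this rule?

The shift depends on letter class: consonant p→u is +5, but vowel i→r is +9. The rule splits by letter class: vowels +9, consonants +5.
On day: d(cons)+5=i, a(vowel)+9=j, y(cons)+5=d.

ijd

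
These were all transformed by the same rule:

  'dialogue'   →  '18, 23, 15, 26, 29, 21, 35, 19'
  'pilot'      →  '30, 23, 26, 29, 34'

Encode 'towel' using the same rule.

d is letter #4 and maps to 18: an offset of 14. Each letter is replaced by its alphabet position (a=1..z=26) + 14.
On towel: t=20→34, o=15→29, w=23→37, e=5→19, l=12→26.

34, 29, 37, 19, 26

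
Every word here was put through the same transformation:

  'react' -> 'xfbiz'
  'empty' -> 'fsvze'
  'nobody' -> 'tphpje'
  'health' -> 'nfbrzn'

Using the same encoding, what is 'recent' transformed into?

xfiftz

Vowels shift forward by 1 and consonants shift forward by 6.
For recent: r(cons)+6=x, e(vowel)+1=f, c(cons)+6=i, e(vowel)+1=f, n(cons)+6=t, t(cons)+6=z.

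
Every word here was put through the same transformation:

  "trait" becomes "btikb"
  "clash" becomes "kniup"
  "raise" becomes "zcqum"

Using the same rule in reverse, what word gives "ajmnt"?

Shifts by position in trait: pos 0: t→b (+8), pos 1: r→t (+2), pos 2: a→i (+8), pos 3: i→k (+2) — repeating every 2. It's a Vigenère-style cipher with numeric key [8,2]: position i shifts by key[i mod 2].
Reversing it on ajmnt: a−8=s, j−2=h, m−8=e, n−2=l, t−8=l.

shell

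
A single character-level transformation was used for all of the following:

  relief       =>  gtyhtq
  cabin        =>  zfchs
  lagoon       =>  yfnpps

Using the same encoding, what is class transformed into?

r(17)→g(6) and e(4)→t(19) fit y≡23x+5 (mod 26); the inverse of 23 mod 26 is 17. Treating letters as 0–25, the rule is x ↦ 23x + 5 (mod 26).
Applying it to class: c(2)→23·2+5≡25=z; l(11)→23·11+5≡24=y; a(0)→23·0+5≡5=f; s(18)→23·18+5≡3=d; s(18)→23·18+5≡3=d (all mod 26).

zyfdd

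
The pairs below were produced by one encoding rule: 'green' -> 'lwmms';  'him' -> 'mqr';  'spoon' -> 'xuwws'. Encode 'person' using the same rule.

umwxws

The shift depends on letter class: consonant g→l is +5, but vowel e→m is +8. Two shifts are in play — +8 for a/e/i/o/u, +5 for every other letter.
On person: p(cons)+5=u, e(vowel)+8=m, r(cons)+5=w, s(cons)+5=x, o(vowel)+8=w, n(cons)+5=s.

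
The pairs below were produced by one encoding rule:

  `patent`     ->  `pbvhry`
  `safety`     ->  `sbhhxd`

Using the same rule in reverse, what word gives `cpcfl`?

In patent: p→p is +0, a→b is +1, t→v is +2, e→h is +3 — the shift increases by 1 each position. The shift increases by 1 at each position, starting from +0: 0, 1, 2, ….
Reversing it on cpcfl: c−0=c, p−1=o, c−2=a, f−3=c, l−4=h.

coach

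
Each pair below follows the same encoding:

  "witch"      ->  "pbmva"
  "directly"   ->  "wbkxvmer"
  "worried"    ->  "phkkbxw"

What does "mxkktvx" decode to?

terrace

Compare letters: w→p is +19, i→b is +19, t→m is +19 — a constant shift. This is a Caesar cipher with shift 19.
Reversing it on mxkktvx: m−19=t, x−19=e, k−19=r, k−19=r, t−19=a, v−19=c, x−19=e.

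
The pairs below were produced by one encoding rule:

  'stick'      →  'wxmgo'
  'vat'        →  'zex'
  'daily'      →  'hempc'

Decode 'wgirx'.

Compare letters: s→w is +4, t→x is +4, i→m is +4 — a constant shift. Every letter moves 4 places later in the alphabet, wrapping around z→a.
Undoing it on wgirx: w−4=s, g−4=c, i−4=e, r−4=n, x−4=t.

scent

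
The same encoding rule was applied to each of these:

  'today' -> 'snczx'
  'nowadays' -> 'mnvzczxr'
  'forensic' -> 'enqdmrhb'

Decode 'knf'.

log

Each letter is shifted forward by 25 in the alphabet (a Caesar shift of +25).
Reversing it on knf: k−25=l, n−25=o, f−25=g.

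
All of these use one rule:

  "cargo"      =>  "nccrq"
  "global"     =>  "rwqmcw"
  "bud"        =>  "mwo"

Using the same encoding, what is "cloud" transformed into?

The shift depends on letter class: consonant c→n is +11, but vowel a→c is +2. The rule splits by letter class: vowels +2, consonants +11.
Applying it to cloud: c(cons)+11=n, l(cons)+11=w, o(vowel)+2=q, u(vowel)+2=w, d(cons)+11=o.

nwqwo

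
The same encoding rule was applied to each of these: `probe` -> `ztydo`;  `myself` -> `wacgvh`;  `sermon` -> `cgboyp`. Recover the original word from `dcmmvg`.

A repeating key of period 2 is used — shifts +10, +2 over and over.
Undoing it on dcmmvg: d−10=t, c−2=a, m−10=c, m−2=k, v−10=l, g−2=e.

tackle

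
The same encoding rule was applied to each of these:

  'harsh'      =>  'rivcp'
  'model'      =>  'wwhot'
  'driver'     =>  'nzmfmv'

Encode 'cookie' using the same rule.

Shifts by position in harsh: pos 0: h→r (+10), pos 1: a→i (+8), pos 2: r→v (+4), pos 3: s→c (+10), pos 4: h→p (+8) — repeating every 3. A repeating key of period 3 is used — shifts +10, +8, +4 over and over.
Applying it to cookie: c+10=m, o+8=w, o+4=s, k+10=u, i+8=q, e+4=i.

mwsuqi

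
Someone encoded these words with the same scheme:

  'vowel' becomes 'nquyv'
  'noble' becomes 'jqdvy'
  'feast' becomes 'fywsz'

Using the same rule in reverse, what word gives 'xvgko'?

pluck

v(21)→n(13) and o(14)→q(16) fit y≡7x+22 (mod 26); the inverse of 7 mod 26 is 15. Treating letters as 0–25, the rule is x ↦ 7x + 22 (mod 26).
Decoding xvgko: x(23)→15·(23−22)≡15=p; v(21)→15·(21−22)≡11=l; g(6)→15·(6−22)≡20=u; k(10)→15·(10−22)≡2=c; o(14)→15·(14−22)≡10=k (all mod 26).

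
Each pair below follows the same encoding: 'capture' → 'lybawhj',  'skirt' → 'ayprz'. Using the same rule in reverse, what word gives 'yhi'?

bar

The output letters match the input read backwards, each shifted +7: capture reversed is erutpac. Two steps: reverse the string, then apply a Caesar shift of +7.
Decoding yhi: shift back: y−7=r, h−7=a, i−7=b → rab; then reverse → bar.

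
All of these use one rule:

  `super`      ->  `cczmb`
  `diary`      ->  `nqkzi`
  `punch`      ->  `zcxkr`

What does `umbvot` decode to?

Shifts by position in super: pos 0: s→c (+10), pos 1: u→c (+8), pos 2: p→z (+10), pos 3: e→m (+8) — repeating every 2. It's a Vigenère-style cipher with numeric key [10,8]: position i shifts by key[i mod 2].
Decoding umbvot: u−10=k, m−8=e, b−10=r, v−8=n, o−10=e, t−8=l.

kernel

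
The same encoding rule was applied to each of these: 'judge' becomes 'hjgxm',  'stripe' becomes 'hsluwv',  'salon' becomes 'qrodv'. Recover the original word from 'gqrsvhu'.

The output letters match the input read backwards, each shifted +3: judge reversed is egduj. Two steps: reverse the string, then apply a Caesar shift of +3.
Undoing it on gqrsvhu: shift back: g−3=d, q−3=n, r−3=o, s−3=p, v−3=s, h−3=e, u−3=r → dnopser; then reverse → respond.

respond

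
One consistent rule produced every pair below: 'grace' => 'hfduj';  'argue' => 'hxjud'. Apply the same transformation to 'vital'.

odwly

The word is reversed, then every letter is shifted forward by 3.
Applying it to vital: reverse → lativ; then shift: l+3=o, a+3=d, t+3=w, i+3=l, v+3=y.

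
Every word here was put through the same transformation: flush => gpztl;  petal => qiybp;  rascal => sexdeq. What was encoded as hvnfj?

Shifts by position in flush: pos 0: f→g (+1), pos 1: l→p (+4), pos 2: u→z (+5), pos 3: s→t (+1), pos 4: h→l (+4) — repeating every 3. The shifts repeat in a cycle of length 3: positions 0,1,… shift by +1, +4, +5, then the pattern repeats.
Decoding hvnfj: h−1=g, v−4=r, n−5=i, f−1=e, j−4=f.

grief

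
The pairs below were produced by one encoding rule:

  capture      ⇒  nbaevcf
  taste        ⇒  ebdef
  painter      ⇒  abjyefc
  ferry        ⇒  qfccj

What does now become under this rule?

yph

The shift depends on letter class: consonant c→n is +11, but vowel a→b is +1. Two shifts are in play — +1 for a/e/i/o/u, +11 for every other letter.
Applying it to now: n(cons)+11=y, o(vowel)+1=p, w(cons)+11=h.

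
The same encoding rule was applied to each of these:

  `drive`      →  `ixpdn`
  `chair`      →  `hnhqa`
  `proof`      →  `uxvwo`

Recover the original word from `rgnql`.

magic

In drive: d→i is +5, r→x is +6, i→p is +7, v→d is +8 — the shift increases by 1 each position. The shift increases by 1 at each position, starting from +5: 5, 6, 7, ….
Decoding rgnql: r−5=m, g−6=a, n−7=g, q−8=i, l−9=c.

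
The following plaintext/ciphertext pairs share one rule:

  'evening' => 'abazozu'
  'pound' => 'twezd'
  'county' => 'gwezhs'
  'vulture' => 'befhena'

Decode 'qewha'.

quote

e(4)→a(0) and v(21)→b(1) fit y≡23x+12 (mod 26); the inverse of 23 mod 26 is 17. Each letter's alphabet position (a=0..z=25) is mapped through 23·x+12 mod 26 — an affine cipher.
Undoing it on qewha: q(16)→17·(16−12)≡16=q; e(4)→17·(4−12)≡20=u; w(22)→17·(22−12)≡14=o; h(7)→17·(7−12)≡19=t; a(0)→17·(0−12)≡4=e (all mod 26).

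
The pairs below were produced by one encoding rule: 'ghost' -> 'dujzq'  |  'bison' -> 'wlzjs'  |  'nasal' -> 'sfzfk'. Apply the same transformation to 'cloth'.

nkjqu

Each letter's alphabet position (a=0..z=25) is mapped through 17·x+5 mod 26 — an affine cipher.
Applying it to cloth: c(2)→17·2+5≡13=n; l(11)→17·11+5≡10=k; o(14)→17·14+5≡9=j; t(19)→17·19+5≡16=q; h(7)→17·7+5≡20=u (all mod 26).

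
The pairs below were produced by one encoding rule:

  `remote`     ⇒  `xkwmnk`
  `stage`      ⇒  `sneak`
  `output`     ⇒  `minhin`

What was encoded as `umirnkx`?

counter

r(17)→x(23) and e(4)→k(10) fit y≡21x+4 (mod 26); the inverse of 21 mod 26 is 5. Each letter's alphabet position (a=0..z=25) is mapped through 21·x+4 mod 26 — an affine cipher.
Decoding umirnkx: u(20)→5·(20−4)≡2=c; m(12)→5·(12−4)≡14=o; i(8)→5·(8−4)≡20=u; r(17)→5·(17−4)≡13=n; n(13)→5·(13−4)≡19=t; k(10)→5·(10−4)≡4=e; x(23)→5·(23−4)≡17=r (all mod 26).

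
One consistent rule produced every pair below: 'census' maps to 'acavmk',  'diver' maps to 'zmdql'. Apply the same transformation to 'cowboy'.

gwjewk

The output letters match the input read backwards, each shifted +8: census reversed is susnec. Read the word backwards and shift each letter +8.
On cowboy: reverse → yobwoc; then shift: y+8=g, o+8=w, b+8=j, w+8=e, o+8=w, c+8=k.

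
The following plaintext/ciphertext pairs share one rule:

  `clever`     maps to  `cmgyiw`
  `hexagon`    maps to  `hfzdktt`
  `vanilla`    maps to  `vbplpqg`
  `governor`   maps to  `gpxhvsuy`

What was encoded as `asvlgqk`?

article

In clever: c→c is +0, l→m is +1, e→g is +2, v→y is +3 — the shift increases by 1 each position. Letter i (0-indexed) is shifted by i+0, so successive shifts are 0, 1, 2, ….
Decoding asvlgqk: a−0=a, s−1=r, v−2=t, l−3=i, g−4=c, q−5=l, k−6=e.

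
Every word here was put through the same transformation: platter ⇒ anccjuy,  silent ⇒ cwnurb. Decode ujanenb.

Read the word backwards and shift each letter +9.
Undoing it on ujanenb: shift back: u−9=l, j−9=a, a−9=r, n−9=e, e−9=v, n−9=e, b−9=s → lareves; then reverse → several.

several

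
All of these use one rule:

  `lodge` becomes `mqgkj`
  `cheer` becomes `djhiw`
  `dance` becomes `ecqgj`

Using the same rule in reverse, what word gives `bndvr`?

In lodge: l→m is +1, o→q is +2, d→g is +3, g→k is +4 — the shift increases by 1 each position. Each letter shifts forward by (position + 1), i.e. 1, 2, 3, … — the shift grows by one for each successive letter.
Reversing it on bndvr: b−1=a, n−2=l, d−3=a, v−4=r, r−5=m.

alarm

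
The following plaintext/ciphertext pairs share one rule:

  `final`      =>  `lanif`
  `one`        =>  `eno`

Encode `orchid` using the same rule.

dihcro

The word is simply reversed.
For orchid: reverse → dihcro.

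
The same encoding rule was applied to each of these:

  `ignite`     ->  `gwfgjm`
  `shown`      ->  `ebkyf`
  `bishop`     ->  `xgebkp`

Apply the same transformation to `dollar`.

Treating letters as 0–25, the rule is x ↦ 5x + 18 (mod 26).
For dollar: d(3)→5·3+18≡7=h; o(14)→5·14+18≡10=k; l(11)→5·11+18≡21=v; l(11)→5·11+18≡21=v; a(0)→5·0+18≡18=s; r(17)→5·17+18≡25=z (all mod 26).

hkvvsz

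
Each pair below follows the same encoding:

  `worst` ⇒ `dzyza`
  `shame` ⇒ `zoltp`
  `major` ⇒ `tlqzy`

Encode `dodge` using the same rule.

The shift depends on letter class: consonant w→d is +7, but vowel o→z is +11. Vowels shift forward by 11 and consonants shift forward by 7.
For dodge: d(cons)+7=k, o(vowel)+11=z, d(cons)+7=k, g(cons)+7=n, e(vowel)+11=p.

kzknp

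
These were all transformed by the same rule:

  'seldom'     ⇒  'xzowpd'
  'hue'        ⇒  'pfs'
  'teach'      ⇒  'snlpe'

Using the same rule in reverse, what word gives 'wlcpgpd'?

several

The output letters match the input read backwards, each shifted +11: seldom reversed is modles. Read the word backwards and shift each letter +11.
Undoing it on wlcpgpd: shift back: w−11=l, l−11=a, c−11=r, p−11=e, g−11=v, p−11=e, d−11=s → lareves; then reverse → several.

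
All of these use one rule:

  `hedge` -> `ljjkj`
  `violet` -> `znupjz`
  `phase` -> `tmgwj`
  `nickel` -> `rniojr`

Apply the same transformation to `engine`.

ismmsk

Shifts by position in hedge: pos 0: h→l (+4), pos 1: e→j (+5), pos 2: d→j (+6), pos 3: g→k (+4), pos 4: e→j (+5) — repeating every 3. The shifts repeat in a cycle of length 3: positions 0,1,… shift by +4, +5, +6, then the pattern repeats.
Applying it to engine: e+4=i, n+5=s, g+6=m, i+4=m, n+5=s, e+6=k.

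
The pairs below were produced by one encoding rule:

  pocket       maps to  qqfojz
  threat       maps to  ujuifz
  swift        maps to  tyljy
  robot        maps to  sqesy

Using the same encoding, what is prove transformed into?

qtrzj

Letter i (0-indexed) is shifted by i+1, so successive shifts are 1, 2, 3, ….
Applying it to prove: p+1=q, r+2=t, o+3=r, v+4=z, e+5=j.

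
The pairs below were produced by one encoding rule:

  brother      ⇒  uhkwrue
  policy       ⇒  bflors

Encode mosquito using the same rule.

rwlxtvrp

The output letters match the input read backwards, each shifted +3: brother reversed is rehtorb. The word is reversed, then every letter is shifted forward by 3.
On mosquito: reverse → otiuqsom; then shift: o+3=r, t+3=w, i+3=l, u+3=x, q+3=t, s+3=v, o+3=r, m+3=p.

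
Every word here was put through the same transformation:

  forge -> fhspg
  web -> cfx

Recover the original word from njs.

rim

Read the word backwards and shift each letter +1.
Reversing it on njs: shift back: n−1=m, j−1=i, s−1=r → mir; then reverse → rim.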